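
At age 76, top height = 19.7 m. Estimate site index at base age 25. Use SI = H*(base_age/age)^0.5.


Formula: SI = H_dom * (base_age / age)^0.5
Age ratio = 25 / 76 = 0.32895
sqrt(age_ratio) = 0.57354
SI = 19.7 * 0.57354 = 11.3 m

11.3


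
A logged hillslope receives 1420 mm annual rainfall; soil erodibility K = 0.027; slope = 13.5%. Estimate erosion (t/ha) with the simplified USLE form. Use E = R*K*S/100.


Formula: E = R * K * S / 100  (simplified USLE)
R * K = 1420 * 0.027 = 38.34
E = 38.34 * 13.5 / 100 = 5.18 t/ha

5.18


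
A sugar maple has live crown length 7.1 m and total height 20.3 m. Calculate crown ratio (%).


Formula: Crown Ratio = (Crown Length / Total Height) * 100
CR = (7.1 m / 20.3 m) * 100
CR = 0.3498 * 100 = 35.0%

35.0


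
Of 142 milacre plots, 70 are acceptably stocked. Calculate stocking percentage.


Formula: Stocking % = stocked plots / total plots * 100
Stocking = 70 / 142 * 100
Stocking = 0.493 * 100 = 49.3%

49.3


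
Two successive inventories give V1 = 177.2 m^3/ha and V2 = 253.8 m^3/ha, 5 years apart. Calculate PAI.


Formula: PAI = (V_T2 - V_T1) / (T2 - T1)
Volume increment = 253.8 - 177.2 = 76.6 m^3/ha
PAI = 76.6 / 5 = 15.32 m^3/ha/year

15.32


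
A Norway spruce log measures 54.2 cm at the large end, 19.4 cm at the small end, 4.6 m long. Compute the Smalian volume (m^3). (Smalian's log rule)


Smalian: V = (A1 + A2)/2 * L,  A = pi*(D/200)^2
A1 = pi*(54.2/200)^2 = 0.230722 m^2
A2 = pi*(19.4/200)^2 = 0.029559 m^2
V = (0.230722+0.029559)/2*4.6 = 0.5986 m^3

0.5986


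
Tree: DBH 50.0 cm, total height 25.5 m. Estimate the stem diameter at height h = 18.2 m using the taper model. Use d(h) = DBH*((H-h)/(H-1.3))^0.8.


Taper: d(h) = DBH * ((H - h) / (H - 1.3))^0.8
Numerator = H - h = 25.5 - 18.2 = 7.3 m
Denominator = H - 1.3 = 25.5 - 1.3 = 24.2 m
Ratio = 7.3 / 24.2 = 0.30165
d = 50.0 * 0.30165^0.8 = 19.2 cm

19.2


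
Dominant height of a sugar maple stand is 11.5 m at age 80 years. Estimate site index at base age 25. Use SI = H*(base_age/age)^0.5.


Formula: SI = H_dom * (base_age / age)^0.5
Age ratio = 25 / 80 = 0.3125
sqrt(age_ratio) = 0.55902
SI = 11.5 * 0.55902 = 6.4 m

6.4


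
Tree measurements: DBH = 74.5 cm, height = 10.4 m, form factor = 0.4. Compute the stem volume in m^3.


Formula: V = pi * (DBH/200)^2 * H * ff
Radius = DBH/200 = 74.5/200 = 0.3725 m
Radius^2 = 0.3725^2 = 0.13875625 m^2
V = pi * 0.13875625 * 10.4 * 0.4
V = 1.813 m^3

1.813


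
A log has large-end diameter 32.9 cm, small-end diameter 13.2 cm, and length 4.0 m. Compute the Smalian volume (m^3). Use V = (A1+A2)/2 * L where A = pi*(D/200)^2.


Smalian: V = (A1 + A2)/2 * L,  A = pi*(D/200)^2
A1 = pi*(32.9/200)^2 = 0.085012 m^2
A2 = pi*(13.2/200)^2 = 0.013685 m^2
V = (0.085012+0.013685)/2*4.0 = 0.1974 m^3

0.1974


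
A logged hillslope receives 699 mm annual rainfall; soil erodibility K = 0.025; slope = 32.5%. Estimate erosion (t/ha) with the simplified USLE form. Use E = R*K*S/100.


Formula: E = R * K * S / 100  (simplified USLE)
R * K = 699 * 0.025 = 17.475
E = 17.475 * 32.5 / 100 = 5.68 t/ha

5.68


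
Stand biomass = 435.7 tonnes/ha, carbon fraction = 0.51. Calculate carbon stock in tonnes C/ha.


Formula: Carbon Stock = Biomass * Carbon Fraction
C = 435.7 t/ha * 0.51
C = 222.2 t C/ha

222.2


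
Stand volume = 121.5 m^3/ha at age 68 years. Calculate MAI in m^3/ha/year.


Formula: MAI = Total Volume / Stand Age
MAI = 121.5 m^3/ha / 68 years
MAI = 1.79 m^3/ha/year

1.79


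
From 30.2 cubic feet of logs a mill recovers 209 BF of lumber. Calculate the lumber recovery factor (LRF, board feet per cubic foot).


Formula: LRF = Lumber Output (BF) / Log Input (ft^3)
LRF = 209 BF / 30.2 ft^3
LRF = 6.92 BF/ft^3

6.92


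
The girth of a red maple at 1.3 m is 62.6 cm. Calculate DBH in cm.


Formula: DBH = C / pi
DBH = 62.6 / pi
pi = 3.14159...
DBH = 19.9 cm

19.9


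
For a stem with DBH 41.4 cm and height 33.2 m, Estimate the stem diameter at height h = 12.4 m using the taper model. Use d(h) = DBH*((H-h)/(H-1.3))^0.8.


Taper: d(h) = DBH * ((H - h) / (H - 1.3))^0.8
Numerator = H - h = 33.2 - 12.4 = 20.8 m
Denominator = H - 1.3 = 33.2 - 1.3 = 31.9 m
Ratio = 20.8 / 31.9 = 0.65204
d = 41.4 * 0.65204^0.8 = 29.4 cm

29.4


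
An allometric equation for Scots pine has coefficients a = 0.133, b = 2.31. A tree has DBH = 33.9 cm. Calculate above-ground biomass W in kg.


Formula: W = a * DBH^b  (allometric power law)
DBH^b = 33.9^2.31 = 3425.7945
W = 0.133 * 3425.7945 = 455.6 kg

455.6


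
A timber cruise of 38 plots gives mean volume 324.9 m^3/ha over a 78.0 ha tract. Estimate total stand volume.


Formula: Total Volume = Mean Volume per ha * Total Area
Total Volume = 324.9 m^3/ha * 78.0 ha
Total Volume = 25342 m^3

25342


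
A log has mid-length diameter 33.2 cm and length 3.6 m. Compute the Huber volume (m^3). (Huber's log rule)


Huber: V = Am * L,  Am = pi*(Dm/200)^2
Am = pi*(33.2/200)^2 = 0.08657 m^2
V = 0.08657*3.6 = 0.3117 m^3

0.3117


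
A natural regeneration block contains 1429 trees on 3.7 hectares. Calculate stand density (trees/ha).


Formula: Stand Density = N_trees / Area_ha
Density = 1429 trees / 3.7 ha
Density = 386 trees/ha

386


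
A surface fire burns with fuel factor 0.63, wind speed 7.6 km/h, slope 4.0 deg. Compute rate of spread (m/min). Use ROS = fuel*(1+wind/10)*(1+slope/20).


Formula: ROS = fuel * (1 + wind/10) * (1 + slope/20)
Wind factor = 1 + 7.6/10 = 1.76
Slope factor = 1 + 4.0/20 = 1.2
ROS = 0.63 * 1.76 * 1.2 = 1.33 m/min

1.33


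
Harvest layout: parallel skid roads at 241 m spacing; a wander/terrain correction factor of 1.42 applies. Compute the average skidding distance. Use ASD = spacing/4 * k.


Formula: ASD = (spacing / 4) * correction
Uncorrected distance = spacing / 4 = 241 / 4 = 60.25 m
ASD = 60.25 * 1.42 = 86 m

86


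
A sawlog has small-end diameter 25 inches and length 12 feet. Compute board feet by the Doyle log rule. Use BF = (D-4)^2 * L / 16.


Doyle: BF = (D - 4)^2 * L / 16
Adjusted diameter = 25 - 4 = 21 in
(D-4)^2 = 21^2 = 441
BF = 441 * 12 / 16 = 331 BF

331


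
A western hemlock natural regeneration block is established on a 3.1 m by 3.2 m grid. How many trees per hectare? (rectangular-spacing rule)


Formula: TPH = 10000 m^2/ha / (spacing_x * spacing_y)
Area per tree = 3.1 m * 3.2 m = 9.92 m^2
TPH = 10000 / 9.92 = 1008 trees/ha

1008


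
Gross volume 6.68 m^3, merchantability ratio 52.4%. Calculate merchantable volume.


Formula: MV = V_total * (merchantable_pct / 100)
Merchantable fraction = 52.4% / 100 = 0.524
MV = 6.68 m^3 * 0.524 = 3.5 m^3

3.5


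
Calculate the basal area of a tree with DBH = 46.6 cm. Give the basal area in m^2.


Formula: BA = pi * (DBH/2)^2 / 10000  (cm^2 to m^2)
Radius = DBH/2 = 46.6/2 = 23.3 cm
BA = pi * 23.3^2 / 10000
   = 1705.5392 cm^2 / 10000
   = 0.1706 m^2

0.1706


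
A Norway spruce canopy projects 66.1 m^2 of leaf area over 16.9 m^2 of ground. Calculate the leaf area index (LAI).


Formula: LAI = total leaf area / ground area  (dimensionless)
LAI = 66.1 m^2 / 16.9 m^2
LAI = 3.91

3.91


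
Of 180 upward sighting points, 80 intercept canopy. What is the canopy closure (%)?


Formula: Canopy closure = covered points / total points * 100
Closure = 80 / 180 * 100
Closure = 0.4444 * 100 = 44.4%

44.4


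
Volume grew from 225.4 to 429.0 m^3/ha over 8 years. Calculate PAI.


Formula: PAI = (V_T2 - V_T1) / (T2 - T1)
Volume increment = 429.0 - 225.4 = 203.6 m^3/ha
PAI = 203.6 / 8 = 25.45 m^3/ha/year

25.45


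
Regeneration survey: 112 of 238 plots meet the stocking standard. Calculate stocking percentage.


Formula: Stocking % = stocked plots / total plots * 100
Stocking = 112 / 238 * 100
Stocking = 0.4706 * 100 = 47.1%

47.1


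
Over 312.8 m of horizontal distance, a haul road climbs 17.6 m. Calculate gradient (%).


Formula: Gradient = rise / run * 100
Gradient = 17.6 / 312.8 * 100 = 5.6%

5.6


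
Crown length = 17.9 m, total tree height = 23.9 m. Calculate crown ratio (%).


Formula: Crown Ratio = (Crown Length / Total Height) * 100
CR = (17.9 m / 23.9 m) * 100
CR = 0.749 * 100 = 74.9%

74.9


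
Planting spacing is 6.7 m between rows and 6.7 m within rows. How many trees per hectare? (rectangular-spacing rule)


Formula: TPH = 10000 m^2/ha / (spacing_x * spacing_y)
Area per tree = 6.7 m * 6.7 m = 44.89 m^2
TPH = 10000 / 44.89 = 223 trees/ha

223


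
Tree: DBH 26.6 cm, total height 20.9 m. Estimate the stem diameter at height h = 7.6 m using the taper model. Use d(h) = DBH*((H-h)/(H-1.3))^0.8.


Taper: d(h) = DBH * ((H - h) / (H - 1.3))^0.8
Numerator = H - h = 20.9 - 7.6 = 13.3 m
Denominator = H - 1.3 = 20.9 - 1.3 = 19.6 m
Ratio = 13.3 / 19.6 = 0.67857
d = 26.6 * 0.67857^0.8 = 19.5 cm

19.5


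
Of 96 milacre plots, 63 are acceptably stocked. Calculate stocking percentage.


Formula: Stocking % = stocked plots / total plots * 100
Stocking = 63 / 96 * 100
Stocking = 0.6562 * 100 = 65.6%

65.6


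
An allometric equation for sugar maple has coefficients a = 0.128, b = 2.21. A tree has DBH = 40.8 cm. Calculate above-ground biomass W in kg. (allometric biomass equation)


Formula: W = a * DBH^b  (allometric power law)
DBH^b = 40.8^2.21 = 3627.0952
W = 0.128 * 3627.0952 = 464.3 kg

464.3


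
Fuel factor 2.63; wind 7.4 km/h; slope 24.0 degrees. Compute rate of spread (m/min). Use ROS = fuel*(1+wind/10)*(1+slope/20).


Formula: ROS = fuel * (1 + wind/10) * (1 + slope/20)
Wind factor = 1 + 7.4/10 = 1.74
Slope factor = 1 + 24.0/20 = 2.2
ROS = 2.63 * 1.74 * 2.2 = 10.07 m/min

10.07


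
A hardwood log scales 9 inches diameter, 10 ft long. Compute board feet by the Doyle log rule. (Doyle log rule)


Doyle: BF = (D - 4)^2 * L / 16
Adjusted diameter = 9 - 4 = 5 in
(D-4)^2 = 5^2 = 25
BF = 25 * 10 / 16 = 16 BF

16


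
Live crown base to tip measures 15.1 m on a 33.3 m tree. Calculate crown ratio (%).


Formula: Crown Ratio = (Crown Length / Total Height) * 100
CR = (15.1 m / 33.3 m) * 100
CR = 0.4535 * 100 = 45.3%

45.3


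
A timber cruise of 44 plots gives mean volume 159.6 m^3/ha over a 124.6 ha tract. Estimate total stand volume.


Formula: Total Volume = Mean Volume per ha * Total Area
Total Volume = 159.6 m^3/ha * 124.6 ha
Total Volume = 19886 m^3

19886


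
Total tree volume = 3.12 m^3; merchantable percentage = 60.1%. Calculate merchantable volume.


Formula: MV = V_total * (merchantable_pct / 100)
Merchantable fraction = 60.1% / 100 = 0.601
MV = 3.12 m^3 * 0.601 = 1.875 m^3

1.875


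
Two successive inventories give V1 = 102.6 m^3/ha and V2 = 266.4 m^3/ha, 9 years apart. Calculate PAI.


Formula: PAI = (V_T2 - V_T1) / (T2 - T1)
Volume increment = 266.4 - 102.6 = 163.8 m^3/ha
PAI = 163.8 / 9 = 18.2 m^3/ha/year

18.2


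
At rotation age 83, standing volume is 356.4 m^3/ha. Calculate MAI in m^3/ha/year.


Formula: MAI = Total Volume / Stand Age
MAI = 356.4 m^3/ha / 83 years
MAI = 4.29 m^3/ha/year

4.29


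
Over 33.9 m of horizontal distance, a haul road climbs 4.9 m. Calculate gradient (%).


Formula: Gradient = rise / run * 100
Gradient = 4.9 / 33.9 * 100 = 14.5%

14.5


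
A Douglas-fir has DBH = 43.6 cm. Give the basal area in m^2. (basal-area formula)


Formula: BA = pi * (DBH/2)^2 / 10000  (cm^2 to m^2)
Radius = DBH/2 = 43.6/2 = 21.8 cm
BA = pi * 21.8^2 / 10000
   = 1493.0105 cm^2 / 10000
   = 0.1493 m^2

0.1493


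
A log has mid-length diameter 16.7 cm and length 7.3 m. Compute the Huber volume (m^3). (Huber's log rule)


Huber: V = Am * L,  Am = pi*(Dm/200)^2
Am = pi*(16.7/200)^2 = 0.021904 m^2
V = 0.021904*7.3 = 0.1599 m^3

0.1599


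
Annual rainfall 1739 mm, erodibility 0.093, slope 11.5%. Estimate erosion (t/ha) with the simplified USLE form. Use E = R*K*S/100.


Formula: E = R * K * S / 100  (simplified USLE)
R * K = 1739 * 0.093 = 161.727
E = 161.727 * 11.5 / 100 = 18.6 t/ha

18.6


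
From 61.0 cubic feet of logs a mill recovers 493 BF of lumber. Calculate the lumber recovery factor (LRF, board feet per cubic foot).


Formula: LRF = Lumber Output (BF) / Log Input (ft^3)
LRF = 493 BF / 61.0 ft^3
LRF = 8.08 BF/ft^3

8.08


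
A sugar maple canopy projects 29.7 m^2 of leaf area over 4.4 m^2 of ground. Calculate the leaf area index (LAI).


Formula: LAI = total leaf area / ground area  (dimensionless)
LAI = 29.7 m^2 / 4.4 m^2
LAI = 6.75

6.75


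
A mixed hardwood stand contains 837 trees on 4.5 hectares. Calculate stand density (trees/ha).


Formula: Stand Density = N_trees / Area_ha
Density = 837 trees / 4.5 ha
Density = 186 trees/ha

186


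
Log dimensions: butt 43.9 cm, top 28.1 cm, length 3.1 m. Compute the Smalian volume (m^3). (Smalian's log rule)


Smalian: V = (A1 + A2)/2 * L,  A = pi*(D/200)^2
A1 = pi*(43.9/200)^2 = 0.151363 m^2
A2 = pi*(28.1/200)^2 = 0.062016 m^2
V = (0.151363+0.062016)/2*3.1 = 0.3307 m^3

0.3307


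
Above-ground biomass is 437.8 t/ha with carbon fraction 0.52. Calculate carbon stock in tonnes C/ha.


Formula: Carbon Stock = Biomass * Carbon Fraction
C = 437.8 t/ha * 0.52
C = 227.7 t C/ha

227.7


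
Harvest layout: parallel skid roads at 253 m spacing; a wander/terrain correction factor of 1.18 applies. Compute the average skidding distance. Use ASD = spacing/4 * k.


Formula: ASD = (spacing / 4) * correction
Uncorrected distance = spacing / 4 = 253 / 4 = 63.25 m
ASD = 63.25 * 1.18 = 75 m

75


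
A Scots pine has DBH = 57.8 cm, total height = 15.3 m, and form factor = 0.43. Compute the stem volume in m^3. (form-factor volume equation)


Formula: V = pi * (DBH/200)^2 * H * ff
Radius = DBH/200 = 57.8/200 = 0.289 m
Radius^2 = 0.289^2 = 0.083521 m^2
V = pi * 0.083521 * 15.3 * 0.43
V = 1.726 m^3

1.726


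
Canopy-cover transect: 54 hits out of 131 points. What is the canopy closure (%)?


Formula: Canopy closure = covered points / total points * 100
Closure = 54 / 131 * 100
Closure = 0.4122 * 100 = 41.2%

41.2


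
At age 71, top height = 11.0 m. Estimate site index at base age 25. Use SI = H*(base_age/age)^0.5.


Formula: SI = H_dom * (base_age / age)^0.5
Age ratio = 25 / 71 = 0.35211
sqrt(age_ratio) = 0.59339
SI = 11.0 * 0.59339 = 6.5 m

6.5


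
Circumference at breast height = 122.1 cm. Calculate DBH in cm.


Formula: DBH = C / pi
DBH = 122.1 / pi
pi = 3.14159...
DBH = 38.9 cm

38.9


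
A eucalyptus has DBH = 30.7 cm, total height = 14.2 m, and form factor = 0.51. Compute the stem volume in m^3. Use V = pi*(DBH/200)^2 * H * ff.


Formula: V = pi * (DBH/200)^2 * H * ff
Radius = DBH/200 = 30.7/200 = 0.1535 m
Radius^2 = 0.1535^2 = 0.02356225 m^2
V = pi * 0.02356225 * 14.2 * 0.51
V = 0.536 m^3

0.536


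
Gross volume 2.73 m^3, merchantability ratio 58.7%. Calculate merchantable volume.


Formula: MV = V_total * (merchantable_pct / 100)
Merchantable fraction = 58.7% / 100 = 0.587
MV = 2.73 m^3 * 0.587 = 1.603 m^3

1.603


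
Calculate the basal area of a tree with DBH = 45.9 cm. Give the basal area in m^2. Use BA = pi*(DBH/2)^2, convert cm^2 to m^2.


Formula: BA = pi * (DBH/2)^2 / 10000  (cm^2 to m^2)
Radius = DBH/2 = 45.9/2 = 22.95 cm
BA = pi * 22.95^2 / 10000
   = 1654.6847 cm^2 / 10000
   = 0.1655 m^2

0.1655


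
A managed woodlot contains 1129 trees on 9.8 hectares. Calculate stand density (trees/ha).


Formula: Stand Density = N_trees / Area_ha
Density = 1129 trees / 9.8 ha
Density = 115 trees/ha

115


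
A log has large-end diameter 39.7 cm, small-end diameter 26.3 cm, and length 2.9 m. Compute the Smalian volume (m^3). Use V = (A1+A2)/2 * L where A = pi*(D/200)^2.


Smalian: V = (A1 + A2)/2 * L,  A = pi*(D/200)^2
A1 = pi*(39.7/200)^2 = 0.123786 m^2
A2 = pi*(26.3/200)^2 = 0.054325 m^2
V = (0.123786+0.054325)/2*2.9 = 0.2583 m^3

0.2583


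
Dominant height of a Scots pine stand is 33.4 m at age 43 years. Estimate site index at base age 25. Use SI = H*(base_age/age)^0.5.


Formula: SI = H_dom * (base_age / age)^0.5
Age ratio = 25 / 43 = 0.5814
sqrt(age_ratio) = 0.76249
SI = 33.4 * 0.76249 = 25.5 m

25.5


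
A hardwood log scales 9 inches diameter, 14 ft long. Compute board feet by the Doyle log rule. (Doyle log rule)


Doyle: BF = (D - 4)^2 * L / 16
Adjusted diameter = 9 - 4 = 5 in
(D-4)^2 = 5^2 = 25
BF = 25 * 14 / 16 = 22 BF

22


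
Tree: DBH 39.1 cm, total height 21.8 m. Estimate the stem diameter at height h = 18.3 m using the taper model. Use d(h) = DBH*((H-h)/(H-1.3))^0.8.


Taper: d(h) = DBH * ((H - h) / (H - 1.3))^0.8
Numerator = H - h = 21.8 - 18.3 = 3.5 m
Denominator = H - 1.3 = 21.8 - 1.3 = 20.5 m
Ratio = 3.5 / 20.5 = 0.17073
d = 39.1 * 0.17073^0.8 = 9.5 cm

9.5


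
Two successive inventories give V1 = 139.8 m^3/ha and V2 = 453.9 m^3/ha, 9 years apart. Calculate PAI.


Formula: PAI = (V_T2 - V_T1) / (T2 - T1)
Volume increment = 453.9 - 139.8 = 314.1 m^3/ha
PAI = 314.1 / 9 = 34.9 m^3/ha/year

34.9


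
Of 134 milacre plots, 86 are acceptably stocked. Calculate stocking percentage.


Formula: Stocking % = stocked plots / total plots * 100
Stocking = 86 / 134 * 100
Stocking = 0.6418 * 100 = 64.2%

64.2


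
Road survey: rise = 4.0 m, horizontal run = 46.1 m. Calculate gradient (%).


Formula: Gradient = rise / run * 100
Gradient = 4.0 / 46.1 * 100 = 8.7%

8.7


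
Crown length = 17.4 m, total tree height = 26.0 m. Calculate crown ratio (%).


Formula: Crown Ratio = (Crown Length / Total Height) * 100
CR = (17.4 m / 26.0 m) * 100
CR = 0.6692 * 100 = 66.9%

66.9


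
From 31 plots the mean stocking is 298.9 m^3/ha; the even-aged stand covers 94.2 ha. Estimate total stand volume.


Formula: Total Volume = Mean Volume per ha * Total Area
Total Volume = 298.9 m^3/ha * 94.2 ha
Total Volume = 28156 m^3

28156


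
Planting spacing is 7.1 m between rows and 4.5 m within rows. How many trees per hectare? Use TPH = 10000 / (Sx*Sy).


Formula: TPH = 10000 m^2/ha / (spacing_x * spacing_y)
Area per tree = 7.1 m * 4.5 m = 31.95 m^2
TPH = 10000 / 31.95 = 313 trees/ha

313


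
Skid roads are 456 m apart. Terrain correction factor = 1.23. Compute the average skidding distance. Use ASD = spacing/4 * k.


Formula: ASD = (spacing / 4) * correction
Uncorrected distance = spacing / 4 = 456 / 4 = 114 m
ASD = 114 * 1.23 = 140 m

140


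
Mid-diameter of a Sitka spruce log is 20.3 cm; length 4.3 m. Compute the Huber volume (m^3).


Huber: V = Am * L,  Am = pi*(Dm/200)^2
Am = pi*(20.3/200)^2 = 0.032365 m^2
V = 0.032365*4.3 = 0.1392 m^3

0.1392


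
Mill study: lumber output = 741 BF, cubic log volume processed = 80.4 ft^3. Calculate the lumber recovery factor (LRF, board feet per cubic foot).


Formula: LRF = Lumber Output (BF) / Log Input (ft^3)
LRF = 741 BF / 80.4 ft^3
LRF = 9.22 BF/ft^3

9.22


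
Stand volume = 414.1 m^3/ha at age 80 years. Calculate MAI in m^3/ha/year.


Formula: MAI = Total Volume / Stand Age
MAI = 414.1 m^3/ha / 80 years
MAI = 5.18 m^3/ha/year

5.18


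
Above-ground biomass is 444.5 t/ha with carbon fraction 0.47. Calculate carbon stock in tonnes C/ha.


Formula: Carbon Stock = Biomass * Carbon Fraction
C = 444.5 t/ha * 0.47
C = 208.9 t C/ha

208.9


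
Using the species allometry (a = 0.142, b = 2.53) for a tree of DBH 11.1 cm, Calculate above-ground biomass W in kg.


Formula: W = a * DBH^b  (allometric power law)
DBH^b = 11.1^2.53 = 441.2321
W = 0.142 * 441.2321 = 62.7 kg

62.7


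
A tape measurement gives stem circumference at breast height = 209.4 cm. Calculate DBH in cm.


Formula: DBH = C / pi
DBH = 209.4 / pi
pi = 3.14159...
DBH = 66.7 cm

66.7


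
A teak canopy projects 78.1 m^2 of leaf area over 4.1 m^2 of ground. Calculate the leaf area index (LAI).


Formula: LAI = total leaf area / ground area  (dimensionless)
LAI = 78.1 m^2 / 4.1 m^2
LAI = 19.05

19.05


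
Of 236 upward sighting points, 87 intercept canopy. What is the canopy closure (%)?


Formula: Canopy closure = covered points / total points * 100
Closure = 87 / 236 * 100
Closure = 0.3686 * 100 = 36.9%

36.9


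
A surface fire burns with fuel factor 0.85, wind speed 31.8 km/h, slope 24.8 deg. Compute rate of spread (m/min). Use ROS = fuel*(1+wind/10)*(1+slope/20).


Formula: ROS = fuel * (1 + wind/10) * (1 + slope/20)
Wind factor = 1 + 31.8/10 = 4.18
Slope factor = 1 + 24.8/20 = 2.24
ROS = 0.85 * 4.18 * 2.24 = 7.96 m/min

7.96


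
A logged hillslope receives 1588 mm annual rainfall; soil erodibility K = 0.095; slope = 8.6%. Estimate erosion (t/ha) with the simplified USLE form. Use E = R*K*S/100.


Formula: E = R * K * S / 100  (simplified USLE)
R * K = 1588 * 0.095 = 150.86
E = 150.86 * 8.6 / 100 = 12.97 t/ha

12.97


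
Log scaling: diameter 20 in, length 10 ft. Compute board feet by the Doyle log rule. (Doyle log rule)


Doyle: BF = (D - 4)^2 * L / 16
Adjusted diameter = 20 - 4 = 16 in
(D-4)^2 = 16^2 = 256
BF = 256 * 10 / 16 = 160 BF

160


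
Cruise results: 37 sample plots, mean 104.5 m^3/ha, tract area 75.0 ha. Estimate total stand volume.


Formula: Total Volume = Mean Volume per ha * Total Area
Total Volume = 104.5 m^3/ha * 75.0 ha
Total Volume = 7838 m^3

7838


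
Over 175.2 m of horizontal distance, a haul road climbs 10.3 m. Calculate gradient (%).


Formula: Gradient = rise / run * 100
Gradient = 10.3 / 175.2 * 100 = 5.9%

5.9


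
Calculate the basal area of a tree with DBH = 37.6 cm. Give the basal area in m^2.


Formula: BA = pi * (DBH/2)^2 / 10000  (cm^2 to m^2)
Radius = DBH/2 = 37.6/2 = 18.8 cm
BA = pi * 18.8^2 / 10000
   = 1110.3645 cm^2 / 10000
   = 0.111 m^2

0.111


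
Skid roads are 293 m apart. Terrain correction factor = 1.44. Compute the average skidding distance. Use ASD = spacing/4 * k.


Formula: ASD = (spacing / 4) * correction
Uncorrected distance = spacing / 4 = 293 / 4 = 73.25 m
ASD = 73.25 * 1.44 = 105 m

105


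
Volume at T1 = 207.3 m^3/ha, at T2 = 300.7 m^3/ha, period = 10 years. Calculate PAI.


Formula: PAI = (V_T2 - V_T1) / (T2 - T1)
Volume increment = 300.7 - 207.3 = 93.4 m^3/ha
PAI = 93.4 / 10 = 9.34 m^3/ha/year

9.34


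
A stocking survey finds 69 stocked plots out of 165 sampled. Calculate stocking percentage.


Formula: Stocking % = stocked plots / total plots * 100
Stocking = 69 / 165 * 100
Stocking = 0.4182 * 100 = 41.8%

41.8


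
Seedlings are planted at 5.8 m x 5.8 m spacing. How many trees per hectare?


Formula: TPH = 10000 m^2/ha / (spacing_x * spacing_y)
Area per tree = 5.8 m * 5.8 m = 33.64 m^2
TPH = 10000 / 33.64 = 297 trees/ha

297


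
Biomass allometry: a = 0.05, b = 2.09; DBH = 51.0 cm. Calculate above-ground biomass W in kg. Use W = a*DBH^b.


Formula: W = a * DBH^b  (allometric power law)
DBH^b = 51.0^2.09 = 3705.2854
W = 0.05 * 3705.2854 = 185.3 kg

185.3


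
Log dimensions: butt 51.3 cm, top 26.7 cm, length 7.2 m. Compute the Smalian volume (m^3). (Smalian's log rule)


Smalian: V = (A1 + A2)/2 * L,  A = pi*(D/200)^2
A1 = pi*(51.3/200)^2 = 0.206692 m^2
A2 = pi*(26.7/200)^2 = 0.05599 m^2
V = (0.206692+0.05599)/2*7.2 = 0.9457 m^3

0.9457


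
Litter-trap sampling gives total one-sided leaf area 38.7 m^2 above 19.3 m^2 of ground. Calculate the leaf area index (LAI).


Formula: LAI = total leaf area / ground area  (dimensionless)
LAI = 38.7 m^2 / 19.3 m^2
LAI = 2.01

2.01


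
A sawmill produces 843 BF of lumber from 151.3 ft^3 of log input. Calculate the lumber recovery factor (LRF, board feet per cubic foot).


Formula: LRF = Lumber Output (BF) / Log Input (ft^3)
LRF = 843 BF / 151.3 ft^3
LRF = 5.57 BF/ft^3

5.57


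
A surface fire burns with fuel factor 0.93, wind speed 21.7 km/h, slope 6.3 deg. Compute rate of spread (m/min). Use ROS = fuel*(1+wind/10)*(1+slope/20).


Formula: ROS = fuel * (1 + wind/10) * (1 + slope/20)
Wind factor = 1 + 21.7/10 = 3.17
Slope factor = 1 + 6.3/20 = 1.315
ROS = 0.93 * 3.17 * 1.315 = 3.88 m/min

3.88


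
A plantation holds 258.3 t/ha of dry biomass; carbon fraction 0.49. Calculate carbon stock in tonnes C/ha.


Formula: Carbon Stock = Biomass * Carbon Fraction
C = 258.3 t/ha * 0.49
C = 126.6 t C/ha

126.6


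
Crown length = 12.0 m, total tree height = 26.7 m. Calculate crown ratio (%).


Formula: Crown Ratio = (Crown Length / Total Height) * 100
CR = (12.0 m / 26.7 m) * 100
CR = 0.4494 * 100 = 44.9%

44.9


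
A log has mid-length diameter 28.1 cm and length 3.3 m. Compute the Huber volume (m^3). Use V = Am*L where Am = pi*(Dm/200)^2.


Huber: V = Am * L,  Am = pi*(Dm/200)^2
Am = pi*(28.1/200)^2 = 0.062016 m^2
V = 0.062016*3.3 = 0.2047 m^3

0.2047


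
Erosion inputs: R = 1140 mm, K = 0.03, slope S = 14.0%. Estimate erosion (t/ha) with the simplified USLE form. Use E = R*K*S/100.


Formula: E = R * K * S / 100  (simplified USLE)
R * K = 1140 * 0.03 = 34.2
E = 34.2 * 14.0 / 100 = 4.79 t/ha

4.79


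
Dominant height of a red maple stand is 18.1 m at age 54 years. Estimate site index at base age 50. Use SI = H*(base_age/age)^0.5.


Formula: SI = H_dom * (base_age / age)^0.5
Age ratio = 50 / 54 = 0.92593
sqrt(age_ratio) = 0.96225
SI = 18.1 * 0.96225 = 17.4 m

17.4


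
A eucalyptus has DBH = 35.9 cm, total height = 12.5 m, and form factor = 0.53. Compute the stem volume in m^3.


Formula: V = pi * (DBH/200)^2 * H * ff
Radius = DBH/200 = 35.9/200 = 0.1795 m
Radius^2 = 0.1795^2 = 0.03222025 m^2
V = pi * 0.03222025 * 12.5 * 0.53
V = 0.671 m^3

0.671


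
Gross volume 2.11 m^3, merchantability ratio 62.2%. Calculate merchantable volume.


Formula: MV = V_total * (merchantable_pct / 100)
Merchantable fraction = 62.2% / 100 = 0.622
MV = 2.11 m^3 * 0.622 = 1.312 m^3

1.312


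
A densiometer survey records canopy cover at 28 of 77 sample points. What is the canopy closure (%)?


Formula: Canopy closure = covered points / total points * 100
Closure = 28 / 77 * 100
Closure = 0.3636 * 100 = 36.4%

36.4


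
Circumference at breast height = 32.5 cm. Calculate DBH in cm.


Formula: DBH = C / pi
DBH = 32.5 / pi
pi = 3.14159...
DBH = 10.3 cm

10.3


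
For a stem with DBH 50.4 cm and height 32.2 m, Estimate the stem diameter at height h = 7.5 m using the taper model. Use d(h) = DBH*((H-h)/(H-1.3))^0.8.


Taper: d(h) = DBH * ((H - h) / (H - 1.3))^0.8
Numerator = H - h = 32.2 - 7.5 = 24.7 m
Denominator = H - 1.3 = 32.2 - 1.3 = 30.9 m
Ratio = 24.7 / 30.9 = 0.79935
d = 50.4 * 0.79935^0.8 = 42.1 cm

42.1


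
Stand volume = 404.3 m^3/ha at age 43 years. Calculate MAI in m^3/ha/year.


Formula: MAI = Total Volume / Stand Age
MAI = 404.3 m^3/ha / 43 years
MAI = 9.4 m^3/ha/year

9.4


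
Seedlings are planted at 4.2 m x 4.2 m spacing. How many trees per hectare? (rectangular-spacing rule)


Formula: TPH = 10000 m^2/ha / (spacing_x * spacing_y)
Area per tree = 4.2 m * 4.2 m = 17.64 m^2
TPH = 10000 / 17.64 = 567 trees/ha

567


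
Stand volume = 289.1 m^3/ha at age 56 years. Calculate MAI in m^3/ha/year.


Formula: MAI = Total Volume / Stand Age
MAI = 289.1 m^3/ha / 56 years
MAI = 5.16 m^3/ha/year

5.16


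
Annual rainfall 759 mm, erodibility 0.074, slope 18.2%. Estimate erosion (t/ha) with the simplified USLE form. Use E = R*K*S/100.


Formula: E = R * K * S / 100  (simplified USLE)
R * K = 759 * 0.074 = 56.166
E = 56.166 * 18.2 / 100 = 10.22 t/ha

10.22


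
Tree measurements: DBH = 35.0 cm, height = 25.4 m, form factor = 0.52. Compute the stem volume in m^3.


Formula: V = pi * (DBH/200)^2 * H * ff
Radius = DBH/200 = 35.0/200 = 0.175 m
Radius^2 = 0.175^2 = 0.030625 m^2
V = pi * 0.030625 * 25.4 * 0.52
V = 1.271 m^3

1.271


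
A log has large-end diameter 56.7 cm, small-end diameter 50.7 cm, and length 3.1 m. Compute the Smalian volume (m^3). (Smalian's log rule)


Smalian: V = (A1 + A2)/2 * L,  A = pi*(D/200)^2
A1 = pi*(56.7/200)^2 = 0.252497 m^2
A2 = pi*(50.7/200)^2 = 0.201886 m^2
V = (0.252497+0.201886)/2*3.1 = 0.7043 m^3

0.7043


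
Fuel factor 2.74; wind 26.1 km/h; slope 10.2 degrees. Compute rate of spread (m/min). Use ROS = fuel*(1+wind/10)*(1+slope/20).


Formula: ROS = fuel * (1 + wind/10) * (1 + slope/20)
Wind factor = 1 + 26.1/10 = 3.61
Slope factor = 1 + 10.2/20 = 1.51
ROS = 2.74 * 3.61 * 1.51 = 14.94 m/min

14.94


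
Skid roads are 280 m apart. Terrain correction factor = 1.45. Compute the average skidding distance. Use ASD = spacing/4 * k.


Formula: ASD = (spacing / 4) * correction
Uncorrected distance = spacing / 4 = 280 / 4 = 70 m
ASD = 70 * 1.45 = 102 m

102


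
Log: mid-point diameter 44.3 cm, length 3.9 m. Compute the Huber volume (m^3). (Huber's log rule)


Huber: V = Am * L,  Am = pi*(Dm/200)^2
Am = pi*(44.3/200)^2 = 0.154134 m^2
V = 0.154134*3.9 = 0.6011 m^3

0.6011


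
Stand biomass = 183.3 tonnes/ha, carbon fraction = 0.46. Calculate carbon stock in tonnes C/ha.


Formula: Carbon Stock = Biomass * Carbon Fraction
C = 183.3 t/ha * 0.46
C = 84.3 t C/ha

84.3


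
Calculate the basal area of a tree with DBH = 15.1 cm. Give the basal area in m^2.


Formula: BA = pi * (DBH/2)^2 / 10000  (cm^2 to m^2)
Radius = DBH/2 = 15.1/2 = 7.55 cm
BA = pi * 7.55^2 / 10000
   = 179.0786 cm^2 / 10000
   = 0.0179 m^2

0.0179


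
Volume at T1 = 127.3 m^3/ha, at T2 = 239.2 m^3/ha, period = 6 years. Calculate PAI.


Formula: PAI = (V_T2 - V_T1) / (T2 - T1)
Volume increment = 239.2 - 127.3 = 111.9 m^3/ha
PAI = 111.9 / 6 = 18.65 m^3/ha/year

18.65


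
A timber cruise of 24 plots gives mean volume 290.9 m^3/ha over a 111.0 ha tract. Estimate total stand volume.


Formula: Total Volume = Mean Volume per ha * Total Area
Total Volume = 290.9 m^3/ha * 111.0 ha
Total Volume = 32290 m^3

32290


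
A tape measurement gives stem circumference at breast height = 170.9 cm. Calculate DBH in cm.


Formula: DBH = C / pi
DBH = 170.9 / pi
pi = 3.14159...
DBH = 54.4 cm

54.4


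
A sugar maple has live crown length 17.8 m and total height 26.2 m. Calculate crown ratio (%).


Formula: Crown Ratio = (Crown Length / Total Height) * 100
CR = (17.8 m / 26.2 m) * 100
CR = 0.6794 * 100 = 67.9%

67.9


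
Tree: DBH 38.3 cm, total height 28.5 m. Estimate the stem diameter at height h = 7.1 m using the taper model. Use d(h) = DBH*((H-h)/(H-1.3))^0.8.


Taper: d(h) = DBH * ((H - h) / (H - 1.3))^0.8
Numerator = H - h = 28.5 - 7.1 = 21.4 m
Denominator = H - 1.3 = 28.5 - 1.3 = 27.2 m
Ratio = 21.4 / 27.2 = 0.78676
d = 38.3 * 0.78676^0.8 = 31.6 cm

31.6


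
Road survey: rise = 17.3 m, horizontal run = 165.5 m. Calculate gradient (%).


Formula: Gradient = rise / run * 100
Gradient = 17.3 / 165.5 * 100 = 10.5%

10.5


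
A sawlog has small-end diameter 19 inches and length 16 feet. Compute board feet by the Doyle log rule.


Doyle: BF = (D - 4)^2 * L / 16
Adjusted diameter = 19 - 4 = 15 in
(D-4)^2 = 15^2 = 225
BF = 225 * 16 / 16 = 225 BF

225


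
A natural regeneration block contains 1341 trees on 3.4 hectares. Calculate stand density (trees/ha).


Formula: Stand Density = N_trees / Area_ha
Density = 1341 trees / 3.4 ha
Density = 394 trees/ha

394


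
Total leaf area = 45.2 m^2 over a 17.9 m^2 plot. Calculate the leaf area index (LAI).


Formula: LAI = total leaf area / ground area  (dimensionless)
LAI = 45.2 m^2 / 17.9 m^2
LAI = 2.53

2.53


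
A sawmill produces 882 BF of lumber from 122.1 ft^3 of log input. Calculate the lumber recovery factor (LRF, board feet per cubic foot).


Formula: LRF = Lumber Output (BF) / Log Input (ft^3)
LRF = 882 BF / 122.1 ft^3
LRF = 7.22 BF/ft^3

7.22


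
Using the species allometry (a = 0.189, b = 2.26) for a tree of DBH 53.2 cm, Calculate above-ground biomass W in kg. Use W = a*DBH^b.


Formula: W = a * DBH^b  (allometric power law)
DBH^b = 53.2^2.26 = 7953.5367
W = 0.189 * 7953.5367 = 1503.2 kg

1503.2


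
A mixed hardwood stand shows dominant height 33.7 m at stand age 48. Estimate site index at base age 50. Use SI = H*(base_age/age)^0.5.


Formula: SI = H_dom * (base_age / age)^0.5
Age ratio = 50 / 48 = 1.04167
sqrt(age_ratio) = 1.02062
SI = 33.7 * 1.02062 = 34.4 m

34.4


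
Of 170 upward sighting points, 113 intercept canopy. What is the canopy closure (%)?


Formula: Canopy closure = covered points / total points * 100
Closure = 113 / 170 * 100
Closure = 0.6647 * 100 = 66.5%

66.5


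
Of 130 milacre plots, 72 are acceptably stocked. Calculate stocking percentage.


Formula: Stocking % = stocked plots / total plots * 100
Stocking = 72 / 130 * 100
Stocking = 0.5538 * 100 = 55.4%

55.4


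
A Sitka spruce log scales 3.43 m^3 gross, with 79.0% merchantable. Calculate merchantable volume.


Formula: MV = V_total * (merchantable_pct / 100)
Merchantable fraction = 79.0% / 100 = 0.79
MV = 3.43 m^3 * 0.79 = 2.71 m^3

2.71


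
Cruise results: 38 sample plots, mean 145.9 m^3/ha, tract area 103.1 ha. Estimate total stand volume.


Formula: Total Volume = Mean Volume per ha * Total Area
Total Volume = 145.9 m^3/ha * 103.1 ha
Total Volume = 15042 m^3

15042


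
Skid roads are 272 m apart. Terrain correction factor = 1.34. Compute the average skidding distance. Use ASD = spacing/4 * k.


Formula: ASD = (spacing / 4) * correction
Uncorrected distance = spacing / 4 = 272 / 4 = 68 m
ASD = 68 * 1.34 = 91 m

91


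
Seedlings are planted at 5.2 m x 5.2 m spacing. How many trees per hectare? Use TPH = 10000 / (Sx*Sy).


Formula: TPH = 10000 m^2/ha / (spacing_x * spacing_y)
Area per tree = 5.2 m * 5.2 m = 27.04 m^2
TPH = 10000 / 27.04 = 370 trees/ha

370


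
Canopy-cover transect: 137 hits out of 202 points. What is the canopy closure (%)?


Formula: Canopy closure = covered points / total points * 100
Closure = 137 / 202 * 100
Closure = 0.6782 * 100 = 67.8%

67.8


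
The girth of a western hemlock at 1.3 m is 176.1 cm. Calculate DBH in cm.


Formula: DBH = C / pi
DBH = 176.1 / pi
pi = 3.14159...
DBH = 56.1 cm

56.1


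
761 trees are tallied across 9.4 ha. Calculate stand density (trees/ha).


Formula: Stand Density = N_trees / Area_ha
Density = 761 trees / 9.4 ha
Density = 81 trees/ha

81


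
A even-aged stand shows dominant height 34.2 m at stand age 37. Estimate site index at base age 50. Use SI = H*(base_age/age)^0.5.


Formula: SI = H_dom * (base_age / age)^0.5
Age ratio = 50 / 37 = 1.35135
sqrt(age_ratio) = 1.16248
SI = 34.2 * 1.16248 = 39.8 m

39.8


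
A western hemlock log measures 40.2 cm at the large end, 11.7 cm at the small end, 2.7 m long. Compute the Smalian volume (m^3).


Smalian: V = (A1 + A2)/2 * L,  A = pi*(D/200)^2
A1 = pi*(40.2/200)^2 = 0.126923 m^2
A2 = pi*(11.7/200)^2 = 0.010751 m^2
V = (0.126923+0.010751)/2*2.7 = 0.1859 m^3

0.1859


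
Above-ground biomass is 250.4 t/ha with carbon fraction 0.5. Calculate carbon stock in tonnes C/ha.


Formula: Carbon Stock = Biomass * Carbon Fraction
C = 250.4 t/ha * 0.5
C = 125.2 t C/ha

125.2


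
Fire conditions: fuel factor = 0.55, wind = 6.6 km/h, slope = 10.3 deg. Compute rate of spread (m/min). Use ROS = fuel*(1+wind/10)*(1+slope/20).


Formula: ROS = fuel * (1 + wind/10) * (1 + slope/20)
Wind factor = 1 + 6.6/10 = 1.66
Slope factor = 1 + 10.3/20 = 1.515
ROS = 0.55 * 1.66 * 1.515 = 1.38 m/min

1.38


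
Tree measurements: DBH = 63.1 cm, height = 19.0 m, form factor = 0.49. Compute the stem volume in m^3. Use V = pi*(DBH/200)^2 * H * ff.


Formula: V = pi * (DBH/200)^2 * H * ff
Radius = DBH/200 = 63.1/200 = 0.3155 m
Radius^2 = 0.3155^2 = 0.09954025 m^2
V = pi * 0.09954025 * 19.0 * 0.49
V = 2.911 m^3

2.911


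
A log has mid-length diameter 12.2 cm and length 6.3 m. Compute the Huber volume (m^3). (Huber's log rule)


Huber: V = Am * L,  Am = pi*(Dm/200)^2
Am = pi*(12.2/200)^2 = 0.01169 m^2
V = 0.01169*6.3 = 0.0736 m^3

0.0736


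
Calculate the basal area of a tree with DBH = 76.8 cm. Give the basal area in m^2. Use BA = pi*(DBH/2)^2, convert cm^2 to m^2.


Formula: BA = pi * (DBH/2)^2 / 10000  (cm^2 to m^2)
Radius = DBH/2 = 76.8/2 = 38.4 cm
BA = pi * 38.4^2 / 10000
   = 4632.4669 cm^2 / 10000
   = 0.4632 m^2

0.4632


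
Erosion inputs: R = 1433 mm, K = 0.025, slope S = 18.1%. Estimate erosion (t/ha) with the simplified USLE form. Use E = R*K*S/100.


Formula: E = R * K * S / 100  (simplified USLE)
R * K = 1433 * 0.025 = 35.825
E = 35.825 * 18.1 / 100 = 6.48 t/ha

6.48


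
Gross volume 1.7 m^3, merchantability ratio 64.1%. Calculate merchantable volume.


Formula: MV = V_total * (merchantable_pct / 100)
Merchantable fraction = 64.1% / 100 = 0.641
MV = 1.7 m^3 * 0.641 = 1.09 m^3

1.09


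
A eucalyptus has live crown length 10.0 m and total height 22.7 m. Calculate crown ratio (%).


Formula: Crown Ratio = (Crown Length / Total Height) * 100
CR = (10.0 m / 22.7 m) * 100
CR = 0.4405 * 100 = 44.1%

44.1


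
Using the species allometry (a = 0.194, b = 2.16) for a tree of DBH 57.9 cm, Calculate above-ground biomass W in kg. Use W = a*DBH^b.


Formula: W = a * DBH^b  (allometric power law)
DBH^b = 57.9^2.16 = 6417.7929
W = 0.194 * 6417.7929 = 1245.1 kg

1245.1


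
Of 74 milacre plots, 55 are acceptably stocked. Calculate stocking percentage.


Formula: Stocking % = stocked plots / total plots * 100
Stocking = 55 / 74 * 100
Stocking = 0.7432 * 100 = 74.3%

74.3


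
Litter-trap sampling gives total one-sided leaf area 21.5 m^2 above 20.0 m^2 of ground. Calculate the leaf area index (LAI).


Formula: LAI = total leaf area / ground area  (dimensionless)
LAI = 21.5 m^2 / 20.0 m^2
LAI = 1.08

1.08


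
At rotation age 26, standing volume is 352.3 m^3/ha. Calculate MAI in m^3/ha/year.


Formula: MAI = Total Volume / Stand Age
MAI = 352.3 m^3/ha / 26 years
MAI = 13.55 m^3/ha/year

13.55


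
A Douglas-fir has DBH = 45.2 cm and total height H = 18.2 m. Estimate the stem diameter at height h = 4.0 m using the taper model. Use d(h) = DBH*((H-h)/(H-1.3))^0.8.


Taper: d(h) = DBH * ((H - h) / (H - 1.3))^0.8
Numerator = H - h = 18.2 - 4.0 = 14.2 m
Denominator = H - 1.3 = 18.2 - 1.3 = 16.9 m
Ratio = 14.2 / 16.9 = 0.84024
d = 45.2 * 0.84024^0.8 = 39.3 cm

39.3


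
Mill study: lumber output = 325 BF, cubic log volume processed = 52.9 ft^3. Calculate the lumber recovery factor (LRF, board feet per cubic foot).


Formula: LRF = Lumber Output (BF) / Log Input (ft^3)
LRF = 325 BF / 52.9 ft^3
LRF = 6.14 BF/ft^3

6.14


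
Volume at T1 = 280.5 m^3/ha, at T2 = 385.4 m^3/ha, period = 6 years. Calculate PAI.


Formula: PAI = (V_T2 - V_T1) / (T2 - T1)
Volume increment = 385.4 - 280.5 = 104.9 m^3/ha
PAI = 104.9 / 6 = 17.48 m^3/ha/year

17.48


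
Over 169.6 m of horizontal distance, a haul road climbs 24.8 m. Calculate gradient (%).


Formula: Gradient = rise / run * 100
Gradient = 24.8 / 169.6 * 100 = 14.6%

14.6


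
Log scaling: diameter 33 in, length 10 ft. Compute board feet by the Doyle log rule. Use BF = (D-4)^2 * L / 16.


Doyle: BF = (D - 4)^2 * L / 16
Adjusted diameter = 33 - 4 = 29 in
(D-4)^2 = 29^2 = 841
BF = 841 * 10 / 16 = 526 BF

526


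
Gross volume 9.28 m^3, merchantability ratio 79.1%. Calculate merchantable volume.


Formula: MV = V_total * (merchantable_pct / 100)
Merchantable fraction = 79.1% / 100 = 0.791
MV = 9.28 m^3 * 0.791 = 7.34 m^3

7.34


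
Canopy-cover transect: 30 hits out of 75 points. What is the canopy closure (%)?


Formula: Canopy closure = covered points / total points * 100
Closure = 30 / 75 * 100
Closure = 0.4 * 100 = 40.0%

40.0


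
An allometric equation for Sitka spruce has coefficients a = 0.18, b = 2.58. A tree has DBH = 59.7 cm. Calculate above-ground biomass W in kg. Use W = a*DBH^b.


Formula: W = a * DBH^b  (allometric power law)
DBH^b = 59.7^2.58 = 38195.6385
W = 0.18 * 38195.6385 = 6875.2 kg

6875.2


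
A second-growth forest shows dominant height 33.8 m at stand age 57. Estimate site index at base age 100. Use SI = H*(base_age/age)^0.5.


Formula: SI = H_dom * (base_age / age)^0.5
Age ratio = 100 / 57 = 1.75439
sqrt(age_ratio) = 1.32453
SI = 33.8 * 1.32453 = 44.8 m

44.8
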